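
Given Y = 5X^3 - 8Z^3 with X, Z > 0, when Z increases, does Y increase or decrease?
Y decreases

Taking the partial derivative:
∂Y/∂Z = -24Z^2

∂Y/∂Z = -24Z^2 < 0 (assuming positive values)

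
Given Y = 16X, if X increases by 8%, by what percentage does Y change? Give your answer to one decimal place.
8.0%

For Y = 16X:
If X → X(1 + 0.08)
Then Y → Y · (1 + 0.08)^1
     = Y · 1.0800

Percentage change = ((1 + 0.08)^1 − 1) × 100% = 8.0%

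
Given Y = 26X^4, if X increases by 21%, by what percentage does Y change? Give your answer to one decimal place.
114.4%

For Y = 26X^4:
If X → X(1 + 0.21)
Then Y → Y · (1 + 0.21)^4
     ≈ Y · 2.1436

Percentage change = ((1 + 0.21)^4 − 1) × 100% ≈ 114.4%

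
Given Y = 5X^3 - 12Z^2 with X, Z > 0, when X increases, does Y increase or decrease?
Y increases

Taking the partial derivative:
∂Y/∂X = 15X^2

∂Y/∂X = 15X^2 > 0 (assuming positive values)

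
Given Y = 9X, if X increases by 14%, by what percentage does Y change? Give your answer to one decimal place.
14.0%

For Y = 9X:
If X → X(1 + 0.14)
Then Y → Y · (1 + 0.14)^1
     = Y · 1.1400

Percentage change = ((1 + 0.14)^1 − 1) × 100% = 14.0%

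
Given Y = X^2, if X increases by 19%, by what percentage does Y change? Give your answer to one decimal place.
41.6%

For Y = X^2:
If X → X(1 + 0.19)
Then Y → Y · (1 + 0.19)^2
     = Y · 1.4161

Percentage change = ((1 + 0.19)^2 − 1) × 100% ≈ 41.6%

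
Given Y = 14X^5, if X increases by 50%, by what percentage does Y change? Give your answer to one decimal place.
659.4%

For Y = 14X^5:
If X → X(1 + 0.5)
Then Y → Y · (1 + 0.5)^5
     ≈ Y · 7.5938

Percentage change = ((1 + 0.5)^5 − 1) × 100% ≈ 659.4%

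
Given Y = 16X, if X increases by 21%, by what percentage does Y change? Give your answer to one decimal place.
21.0%

For Y = 16X:
If X → X(1 + 0.21)
Then Y → Y · (1 + 0.21)^1
     = Y · 1.2100

Percentage change = ((1 + 0.21)^1 − 1) × 100% = 21.0%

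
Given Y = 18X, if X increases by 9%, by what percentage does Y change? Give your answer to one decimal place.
9.0%

For Y = 18X:
If X → X(1 + 0.09)
Then Y → Y · (1 + 0.09)^1
     = Y · 1.0900

Percentage change = ((1 + 0.09)^1 − 1) × 100% = 9.0%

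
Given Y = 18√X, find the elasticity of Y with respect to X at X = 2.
Elasticity = 1/2

Elasticity = (dY/dX) · (X/Y)

dY/dX = 9/√X
At X = 2: dY/dX = 9·√2/2, Y = 18·√2

Elasticity = (9·√2/2) · (2 / (18·√2)) = 1/2

Interpretation: for a small percentage change in X, the percentage change in Y is approximately 0.50 times as large.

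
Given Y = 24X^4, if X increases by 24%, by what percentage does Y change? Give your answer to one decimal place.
136.4%

For Y = 24X^4:
If X → X(1 + 0.24)
Then Y → Y · (1 + 0.24)^4
     ≈ Y · 2.3642

Percentage change = ((1 + 0.24)^4 − 1) × 100% ≈ 136.4%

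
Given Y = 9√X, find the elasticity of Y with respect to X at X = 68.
Elasticity = 1/2

Elasticity = (dY/dX) · (X/Y)

dY/dX = 9/(2·√X)
At X = 68: dY/dX = 9·√17/68, Y = 18·√17

Elasticity = (9·√17/68) · (68 / (18·√17)) = 1/2

Interpretation: for a small percentage change in X, the percentage change in Y is approximately 0.50 times as large.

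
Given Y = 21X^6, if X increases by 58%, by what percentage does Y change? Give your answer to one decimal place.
1455.8%

For Y = 21X^6:
If X → X(1 + 0.58)
Then Y → Y · (1 + 0.58)^6
     ≈ Y · 15.5576

Percentage change = ((1 + 0.58)^6 − 1) × 100% ≈ 1455.8%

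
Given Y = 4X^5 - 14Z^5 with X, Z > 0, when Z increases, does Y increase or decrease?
Y decreases

Taking the partial derivative:
∂Y/∂Z = -70Z^4

∂Y/∂Z = -70Z^4 < 0 (assuming positive values)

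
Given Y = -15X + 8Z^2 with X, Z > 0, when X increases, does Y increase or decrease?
Y decreases

Taking the partial derivative:
∂Y/∂X = -15

∂Y/∂X = -15 < 0 (assuming positive values)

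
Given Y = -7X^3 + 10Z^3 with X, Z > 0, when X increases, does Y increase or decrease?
Y decreases

Taking the partial derivative:
∂Y/∂X = -21X^2

∂Y/∂X = -21X^2 < 0 (assuming positive values)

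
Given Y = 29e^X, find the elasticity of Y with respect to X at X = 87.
Elasticity = 87

Elasticity = (dY/dX) · (X/Y)

dY/dX = 29·e^X
At X = 87: dY/dX = 29·e^87, Y = 29·e^87

Elasticity = (29·e^87) · (87 / (29·e^87)) = 87

Interpretation: for a small percentage change in X, the percentage change in Y is approximately 87.00 times as large.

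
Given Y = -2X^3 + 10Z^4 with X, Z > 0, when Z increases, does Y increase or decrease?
Y increases

Taking the partial derivative:
∂Y/∂Z = 40Z^3

∂Y/∂Z = 40Z^3 > 0 (assuming positive values)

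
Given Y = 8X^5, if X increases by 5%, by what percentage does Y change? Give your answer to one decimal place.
27.6%

For Y = 8X^5:
If X → X(1 + 0.05)
Then Y → Y · (1 + 0.05)^5
     ≈ Y · 1.2763

Percentage change = ((1 + 0.05)^5 − 1) × 100% ≈ 27.6%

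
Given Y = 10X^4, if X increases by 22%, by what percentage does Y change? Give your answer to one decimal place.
121.5%

For Y = 10X^4:
If X → X(1 + 0.22)
Then Y → Y · (1 + 0.22)^4
     ≈ Y · 2.2153

Percentage change = ((1 + 0.22)^4 − 1) × 100% ≈ 121.5%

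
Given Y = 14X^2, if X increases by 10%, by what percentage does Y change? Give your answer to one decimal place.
21.0%

For Y = 14X^2:
If X → X(1 + 0.1)
Then Y → Y · (1 + 0.1)^2
     = Y · 1.2100

Percentage change = ((1 + 0.1)^2 − 1) × 100% = 21.0%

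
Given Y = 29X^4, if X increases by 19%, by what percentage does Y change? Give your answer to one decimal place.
100.5%

For Y = 29X^4:
If X → X(1 + 0.19)
Then Y → Y · (1 + 0.19)^4
     ≈ Y · 2.0053

Percentage change = ((1 + 0.19)^4 − 1) × 100% ≈ 100.5%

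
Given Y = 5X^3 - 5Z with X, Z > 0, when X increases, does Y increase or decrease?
Y increases

Taking the partial derivative:
∂Y/∂X = 15X^2

∂Y/∂X = 15X^2 > 0 (assuming positive values)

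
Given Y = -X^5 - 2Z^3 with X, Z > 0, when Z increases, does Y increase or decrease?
Y decreases

Taking the partial derivative:
∂Y/∂Z = -6Z^2

∂Y/∂Z = -6Z^2 < 0 (assuming positive values)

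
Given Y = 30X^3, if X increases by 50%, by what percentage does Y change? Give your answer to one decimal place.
237.5%

For Y = 30X^3:
If X → X(1 + 0.5)
Then Y → Y · (1 + 0.5)^3
     = Y · 3.3750

Percentage change = ((1 + 0.5)^3 − 1) × 100% = 237.5%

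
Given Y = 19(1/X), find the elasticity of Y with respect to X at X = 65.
Elasticity = -1

Elasticity = (dY/dX) · (X/Y)

dY/dX = -19/X²
At X = 65: dY/dX = -19/4225, Y = 19/65

Elasticity = (-19/4225) · (65 / (19/65)) = -1

Interpretation: for a small percentage change in X, the percentage change in Y is approximately -1.00 times as large.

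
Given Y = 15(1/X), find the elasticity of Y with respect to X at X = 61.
Elasticity = -1

Elasticity = (dY/dX) · (X/Y)

dY/dX = -15/X²
At X = 61: dY/dX = -15/3721, Y = 15/61

Elasticity = (-15/3721) · (61 / (15/61)) = -1

Interpretation: for a small percentage change in X, the percentage change in Y is approximately -1.00 times as large.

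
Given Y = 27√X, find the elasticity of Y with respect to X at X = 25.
Elasticity = 1/2

Elasticity = (dY/dX) · (X/Y)

dY/dX = 27/(2·√X)
At X = 25: dY/dX = 27/10, Y = 135

Elasticity = (27/10) · (25 / 135) = 1/2

Interpretation: for a small percentage change in X, the percentage change in Y is approximately 0.50 times as large.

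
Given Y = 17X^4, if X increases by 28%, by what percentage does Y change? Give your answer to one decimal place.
168.4%

For Y = 17X^4:
If X → X(1 + 0.28)
Then Y → Y · (1 + 0.28)^4
     ≈ Y · 2.6844

Percentage change = ((1 + 0.28)^4 − 1) × 100% ≈ 168.4%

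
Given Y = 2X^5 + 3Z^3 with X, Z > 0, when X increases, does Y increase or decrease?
Y increases

Taking the partial derivative:
∂Y/∂X = 10X^4

∂Y/∂X = 10X^4 > 0 (assuming positive values)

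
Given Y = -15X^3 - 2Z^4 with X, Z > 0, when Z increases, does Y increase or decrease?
Y decreases

Taking the partial derivative:
∂Y/∂Z = -8Z^3

∂Y/∂Z = -8Z^3 < 0 (assuming positive values)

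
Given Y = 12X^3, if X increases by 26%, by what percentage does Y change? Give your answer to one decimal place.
100.0%

For Y = 12X^3:
If X → X(1 + 0.26)
Then Y → Y · (1 + 0.26)^3
     ≈ Y · 2.0004

Percentage change = ((1 + 0.26)^3 − 1) × 100% ≈ 100.0%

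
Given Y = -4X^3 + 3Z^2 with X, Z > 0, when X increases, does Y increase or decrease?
Y decreases

Taking the partial derivative:
∂Y/∂X = -12X^2

∂Y/∂X = -12X^2 < 0 (assuming positive values)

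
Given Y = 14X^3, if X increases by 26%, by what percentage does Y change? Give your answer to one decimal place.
100.0%

For Y = 14X^3:
If X → X(1 + 0.26)
Then Y → Y · (1 + 0.26)^3
     ≈ Y · 2.0004

Percentage change = ((1 + 0.26)^3 − 1) × 100% ≈ 100.0%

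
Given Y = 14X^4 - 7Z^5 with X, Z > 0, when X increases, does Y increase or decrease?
Y increases

Taking the partial derivative:
∂Y/∂X = 56X^3

∂Y/∂X = 56X^3 > 0 (assuming positive values)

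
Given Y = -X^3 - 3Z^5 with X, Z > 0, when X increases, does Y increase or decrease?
Y decreases

Taking the partial derivative:
∂Y/∂X = -3X^2

∂Y/∂X = -3X^2 < 0 (assuming positive values)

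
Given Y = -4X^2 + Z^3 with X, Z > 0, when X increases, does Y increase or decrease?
Y decreases

Taking the partial derivative:
∂Y/∂X = -8X

∂Y/∂X = -8X < 0 (assuming positive values)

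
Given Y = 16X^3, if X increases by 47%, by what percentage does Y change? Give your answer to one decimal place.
217.7%

For Y = 16X^3:
If X → X(1 + 0.47)
Then Y → Y · (1 + 0.47)^3
     ≈ Y · 3.1765

Percentage change = ((1 + 0.47)^3 − 1) × 100% ≈ 217.7%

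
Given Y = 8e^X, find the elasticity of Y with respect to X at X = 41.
Elasticity = 41

Elasticity = (dY/dX) · (X/Y)

dY/dX = 8·e^X
At X = 41: dY/dX = 8·e^41, Y = 8·e^41

Elasticity = (8·e^41) · (41 / (8·e^41)) = 41

Interpretation: for a small percentage change in X, the percentage change in Y is approximately 41.00 times as large.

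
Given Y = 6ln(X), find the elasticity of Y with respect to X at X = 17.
Elasticity = 1/ln(17) ≈ 0.3530

Elasticity = (dY/dX) · (X/Y)

dY/dX = 6/X
At X = 17: dY/dX = 6/17, Y = 6·ln(17)

Elasticity = (6/17) · (17 / (6·ln(17))) = 1/ln(17) ≈ 0.3530

Interpretation: for a small percentage change in X, the percentage change in Y is approximately 0.35 times as large.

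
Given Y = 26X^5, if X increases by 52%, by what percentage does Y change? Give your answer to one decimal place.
711.4%

For Y = 26X^5:
If X → X(1 + 0.52)
Then Y → Y · (1 + 0.52)^5
     ≈ Y · 8.1137

Percentage change = ((1 + 0.52)^5 − 1) × 100% ≈ 711.4%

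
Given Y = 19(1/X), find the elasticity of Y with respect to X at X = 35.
Elasticity = -1

Elasticity = (dY/dX) · (X/Y)

dY/dX = -19/X²
At X = 35: dY/dX = -19/1225, Y = 19/35

Elasticity = (-19/1225) · (35 / (19/35)) = -1

Interpretation: for a small percentage change in X, the percentage change in Y is approximately -1.00 times as large.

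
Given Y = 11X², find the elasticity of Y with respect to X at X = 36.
Elasticity = 2

Elasticity = (dY/dX) · (X/Y)

dY/dX = 22·X
At X = 36: dY/dX = 792, Y = 14256

Elasticity = 792 · (36 / 14256) = 2

Interpretation: for a small percentage change in X, the percentage change in Y is approximately 2.00 times as large.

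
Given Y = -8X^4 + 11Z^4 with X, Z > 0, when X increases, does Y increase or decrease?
Y decreases

Taking the partial derivative:
∂Y/∂X = -32X^3

∂Y/∂X = -32X^3 < 0 (assuming positive values)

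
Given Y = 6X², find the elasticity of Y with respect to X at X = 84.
Elasticity = 2

Elasticity = (dY/dX) · (X/Y)

dY/dX = 12·X
At X = 84: dY/dX = 1008, Y = 42336

Elasticity = 1008 · (84 / 42336) = 2

Interpretation: for a small percentage change in X, the percentage change in Y is approximately 2.00 times as large.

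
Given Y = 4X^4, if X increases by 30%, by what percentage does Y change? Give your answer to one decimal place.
185.6%

For Y = 4X^4:
If X → X(1 + 0.3)
Then Y → Y · (1 + 0.3)^4
     = Y · 2.8561

Percentage change = ((1 + 0.3)^4 − 1) × 100% ≈ 185.6%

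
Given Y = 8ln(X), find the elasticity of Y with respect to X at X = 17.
Elasticity = 1/ln(17) ≈ 0.3530

Elasticity = (dY/dX) · (X/Y)

dY/dX = 8/X
At X = 17: dY/dX = 8/17, Y = 8·ln(17)

Elasticity = (8/17) · (17 / (8·ln(17))) = 1/ln(17) ≈ 0.3530

Interpretation: for a small percentage change in X, the percentage change in Y is approximately 0.35 times as large.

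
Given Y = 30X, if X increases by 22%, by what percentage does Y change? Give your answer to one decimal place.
22.0%

For Y = 30X:
If X → X(1 + 0.22)
Then Y → Y · (1 + 0.22)^1
     = Y · 1.2200

Percentage change = ((1 + 0.22)^1 − 1) × 100% = 22.0%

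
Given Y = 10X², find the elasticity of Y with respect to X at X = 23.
Elasticity = 2

Elasticity = (dY/dX) · (X/Y)

dY/dX = 20·X
At X = 23: dY/dX = 460, Y = 5290

Elasticity = 460 · (23 / 5290) = 2

Interpretation: for a small percentage change in X, the percentage change in Y is approximately 2.00 times as large.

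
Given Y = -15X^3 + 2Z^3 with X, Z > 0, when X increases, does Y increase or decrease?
Y decreases

Taking the partial derivative:
∂Y/∂X = -45X^2

∂Y/∂X = -45X^2 < 0 (assuming positive values)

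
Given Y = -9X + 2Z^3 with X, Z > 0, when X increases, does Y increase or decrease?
Y decreases

Taking the partial derivative:
∂Y/∂X = -9

∂Y/∂X = -9 < 0 (assuming positive values)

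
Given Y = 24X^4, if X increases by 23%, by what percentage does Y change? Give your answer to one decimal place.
128.9%

For Y = 24X^4:
If X → X(1 + 0.23)
Then Y → Y · (1 + 0.23)^4
     ≈ Y · 2.2889

Percentage change = ((1 + 0.23)^4 − 1) × 100% ≈ 128.9%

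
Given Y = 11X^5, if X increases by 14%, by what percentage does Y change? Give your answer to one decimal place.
92.5%

For Y = 11X^5:
If X → X(1 + 0.14)
Then Y → Y · (1 + 0.14)^5
     ≈ Y · 1.9254

Percentage change = ((1 + 0.14)^5 − 1) × 100% ≈ 92.5%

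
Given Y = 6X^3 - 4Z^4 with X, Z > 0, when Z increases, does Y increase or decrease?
Y decreases

Taking the partial derivative:
∂Y/∂Z = -16Z^3

∂Y/∂Z = -16Z^3 < 0 (assuming positive values)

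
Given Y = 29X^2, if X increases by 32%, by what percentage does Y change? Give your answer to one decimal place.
74.2%

For Y = 29X^2:
If X → X(1 + 0.32)
Then Y → Y · (1 + 0.32)^2
     = Y · 1.7424

Percentage change = ((1 + 0.32)^2 − 1) × 100% ≈ 74.2%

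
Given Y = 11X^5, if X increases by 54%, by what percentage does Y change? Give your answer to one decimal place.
766.2%

For Y = 11X^5:
If X → X(1 + 0.54)
Then Y → Y · (1 + 0.54)^5
     ≈ Y · 8.6617

Percentage change = ((1 + 0.54)^5 − 1) × 100% ≈ 766.2%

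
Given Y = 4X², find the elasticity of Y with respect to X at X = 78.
Elasticity = 2

Elasticity = (dY/dX) · (X/Y)

dY/dX = 8·X
At X = 78: dY/dX = 624, Y = 24336

Elasticity = 624 · (78 / 24336) = 2

Interpretation: for a small percentage change in X, the percentage change in Y is approximately 2.00 times as large.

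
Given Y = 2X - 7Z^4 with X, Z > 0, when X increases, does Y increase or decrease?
Y increases

Taking the partial derivative:
∂Y/∂X = 2

∂Y/∂X = 2 > 0 (assuming positive values)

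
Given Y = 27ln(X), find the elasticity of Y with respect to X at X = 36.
Elasticity = 1/ln(36) ≈ 0.2791

Elasticity = (dY/dX) · (X/Y)

dY/dX = 27/X
At X = 36: dY/dX = 3/4, Y = 27·ln(36)

Elasticity = (3/4) · (36 / (27·ln(36))) = 1/ln(36) ≈ 0.2791

Interpretation: for a small percentage change in X, the percentage change in Y is approximately 0.28 times as large.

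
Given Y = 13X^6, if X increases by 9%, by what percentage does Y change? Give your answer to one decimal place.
67.7%

For Y = 13X^6:
If X → X(1 + 0.09)
Then Y → Y · (1 + 0.09)^6
     ≈ Y · 1.6771

Percentage change = ((1 + 0.09)^6 − 1) × 100% ≈ 67.7%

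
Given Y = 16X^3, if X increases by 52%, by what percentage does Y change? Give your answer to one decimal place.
251.2%

For Y = 16X^3:
If X → X(1 + 0.52)
Then Y → Y · (1 + 0.52)^3
     ≈ Y · 3.5118

Percentage change = ((1 + 0.52)^3 − 1) × 100% ≈ 251.2%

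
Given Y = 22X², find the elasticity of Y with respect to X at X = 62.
Elasticity = 2

Elasticity = (dY/dX) · (X/Y)

dY/dX = 44·X
At X = 62: dY/dX = 2728, Y = 84568

Elasticity = 2728 · (62 / 84568) = 2

Interpretation: for a small percentage change in X, the percentage change in Y is approximately 2.00 times as large.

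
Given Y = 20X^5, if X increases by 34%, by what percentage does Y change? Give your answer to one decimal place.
332.0%

For Y = 20X^5:
If X → X(1 + 0.34)
Then Y → Y · (1 + 0.34)^5
     ≈ Y · 4.3204

Percentage change = ((1 + 0.34)^5 − 1) × 100% ≈ 332.0%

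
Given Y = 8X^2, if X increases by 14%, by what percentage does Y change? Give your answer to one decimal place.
30.0%

For Y = 8X^2:
If X → X(1 + 0.14)
Then Y → Y · (1 + 0.14)^2
     = Y · 1.2996

Percentage change = ((1 + 0.14)^2 − 1) × 100% ≈ 30.0%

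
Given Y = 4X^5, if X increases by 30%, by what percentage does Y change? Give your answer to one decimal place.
271.3%

For Y = 4X^5:
If X → X(1 + 0.3)
Then Y → Y · (1 + 0.3)^5
     ≈ Y · 3.7129

Percentage change = ((1 + 0.3)^5 − 1) × 100% ≈ 271.3%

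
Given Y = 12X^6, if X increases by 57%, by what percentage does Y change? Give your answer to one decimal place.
1397.6%

For Y = 12X^6:
If X → X(1 + 0.57)
Then Y → Y · (1 + 0.57)^6
     ≈ Y · 14.9761

Percentage change = ((1 + 0.57)^6 − 1) × 100% ≈ 1397.6%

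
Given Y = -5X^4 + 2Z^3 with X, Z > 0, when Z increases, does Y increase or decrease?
Y increases

Taking the partial derivative:
∂Y/∂Z = 6Z^2

∂Y/∂Z = 6Z^2 > 0 (assuming positive values)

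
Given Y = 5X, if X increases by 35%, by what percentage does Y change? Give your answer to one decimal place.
35.0%

For Y = 5X:
If X → X(1 + 0.35)
Then Y → Y · (1 + 0.35)^1
     = Y · 1.3500

Percentage change = ((1 + 0.35)^1 − 1) × 100% = 35.0%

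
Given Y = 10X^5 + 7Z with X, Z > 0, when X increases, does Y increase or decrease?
Y increases

Taking the partial derivative:
∂Y/∂X = 50X^4

∂Y/∂X = 50X^4 > 0 (assuming positive values)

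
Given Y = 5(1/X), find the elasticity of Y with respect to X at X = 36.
Elasticity = -1

Elasticity = (dY/dX) · (X/Y)

dY/dX = -5/X²
At X = 36: dY/dX = -5/1296, Y = 5/36

Elasticity = (-5/1296) · (36 / (5/36)) = -1

Interpretation: for a small percentage change in X, the percentage change in Y is approximately -1.00 times as large.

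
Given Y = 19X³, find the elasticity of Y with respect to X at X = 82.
Elasticity = 3

Elasticity = (dY/dX) · (X/Y)

dY/dX = 57·X²
At X = 82: dY/dX = 383268, Y = 10475992

Elasticity = 383268 · (82 / 10475992) = 3

Interpretation: for a small percentage change in X, the percentage change in Y is approximately 3.00 times as large.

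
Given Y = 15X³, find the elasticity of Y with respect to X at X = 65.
Elasticity = 3

Elasticity = (dY/dX) · (X/Y)

dY/dX = 45·X²
At X = 65: dY/dX = 190125, Y = 4119375

Elasticity = 190125 · (65 / 4119375) = 3

Interpretation: for a small percentage change in X, the percentage change in Y is approximately 3.00 times as large.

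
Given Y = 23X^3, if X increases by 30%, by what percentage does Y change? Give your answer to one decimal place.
119.7%

For Y = 23X^3:
If X → X(1 + 0.3)
Then Y → Y · (1 + 0.3)^3
     = Y · 2.1970

Percentage change = ((1 + 0.3)^3 − 1) × 100% = 119.7%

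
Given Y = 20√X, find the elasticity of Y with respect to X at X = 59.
Elasticity = 1/2

Elasticity = (dY/dX) · (X/Y)

dY/dX = 10/√X
At X = 59: dY/dX = 10·√59/59, Y = 20·√59

Elasticity = (10·√59/59) · (59 / (20·√59)) = 1/2

Interpretation: for a small percentage change in X, the percentage change in Y is approximately 0.50 times as large.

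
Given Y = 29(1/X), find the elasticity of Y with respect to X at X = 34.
Elasticity = -1

Elasticity = (dY/dX) · (X/Y)

dY/dX = -29/X²
At X = 34: dY/dX = -29/1156, Y = 29/34

Elasticity = (-29/1156) · (34 / (29/34)) = -1

Interpretation: for a small percentage change in X, the percentage change in Y is approximately -1.00 times as large.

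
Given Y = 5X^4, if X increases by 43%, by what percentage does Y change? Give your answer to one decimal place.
318.2%

For Y = 5X^4:
If X → X(1 + 0.43)
Then Y → Y · (1 + 0.43)^4
     ≈ Y · 4.1816

Percentage change = ((1 + 0.43)^4 − 1) × 100% ≈ 318.2%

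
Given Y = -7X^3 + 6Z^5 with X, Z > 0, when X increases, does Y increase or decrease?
Y decreases

Taking the partial derivative:
∂Y/∂X = -21X^2

∂Y/∂X = -21X^2 < 0 (assuming positive values)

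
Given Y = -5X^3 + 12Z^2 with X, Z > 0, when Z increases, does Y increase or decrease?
Y increases

Taking the partial derivative:
∂Y/∂Z = 24Z

∂Y/∂Z = 24Z > 0 (assuming positive values)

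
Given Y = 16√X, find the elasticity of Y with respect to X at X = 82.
Elasticity = 1/2

Elasticity = (dY/dX) · (X/Y)

dY/dX = 8/√X
At X = 82: dY/dX = 4·√82/41, Y = 16·√82

Elasticity = (4·√82/41) · (82 / (16·√82)) = 1/2

Interpretation: for a small percentage change in X, the percentage change in Y is approximately 0.50 times as large.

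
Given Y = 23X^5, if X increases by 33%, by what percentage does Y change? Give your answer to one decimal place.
316.2%

For Y = 23X^5:
If X → X(1 + 0.33)
Then Y → Y · (1 + 0.33)^5
     ≈ Y · 4.1616

Percentage change = ((1 + 0.33)^5 − 1) × 100% ≈ 316.2%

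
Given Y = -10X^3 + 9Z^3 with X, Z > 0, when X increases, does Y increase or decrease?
Y decreases

Taking the partial derivative:
∂Y/∂X = -30X^2

∂Y/∂X = -30X^2 < 0 (assuming positive values)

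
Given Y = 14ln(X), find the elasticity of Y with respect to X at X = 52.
Elasticity = 1/ln(52) ≈ 0.2531

Elasticity = (dY/dX) · (X/Y)

dY/dX = 14/X
At X = 52: dY/dX = 7/26, Y = 14·ln(52)

Elasticity = (7/26) · (52 / (14·ln(52))) = 1/ln(52) ≈ 0.2531

Interpretation: for a small percentage change in X, the percentage change in Y is approximately 0.25 times as large.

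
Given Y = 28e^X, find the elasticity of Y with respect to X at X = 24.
Elasticity = 24

Elasticity = (dY/dX) · (X/Y)

dY/dX = 28·e^X
At X = 24: dY/dX = 28·e^24, Y = 28·e^24

Elasticity = (28·e^24) · (24 / (28·e^24)) = 24

Interpretation: for a small percentage change in X, the percentage change in Y is approximately 24.00 times as large.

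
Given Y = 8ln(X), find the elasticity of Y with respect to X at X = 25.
Elasticity = 1/ln(25) ≈ 0.3107

Elasticity = (dY/dX) · (X/Y)

dY/dX = 8/X
At X = 25: dY/dX = 8/25, Y = 8·ln(25)

Elasticity = (8/25) · (25 / (8·ln(25))) = 1/ln(25) ≈ 0.3107

Interpretation: for a small percentage change in X, the percentage change in Y is approximately 0.31 times as large.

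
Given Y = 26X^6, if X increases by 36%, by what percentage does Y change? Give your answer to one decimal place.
532.8%

For Y = 26X^6:
If X → X(1 + 0.36)
Then Y → Y · (1 + 0.36)^6
     ≈ Y · 6.3275

Percentage change = ((1 + 0.36)^6 − 1) × 100% ≈ 532.8%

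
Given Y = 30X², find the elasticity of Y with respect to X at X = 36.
Elasticity = 2

Elasticity = (dY/dX) · (X/Y)

dY/dX = 60·X
At X = 36: dY/dX = 2160, Y = 38880

Elasticity = 2160 · (36 / 38880) = 2

Interpretation: for a small percentage change in X, the percentage change in Y is approximately 2.00 times as large.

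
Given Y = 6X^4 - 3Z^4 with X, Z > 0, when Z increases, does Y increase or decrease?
Y decreases

Taking the partial derivative:
∂Y/∂Z = -12Z^3

∂Y/∂Z = -12Z^3 < 0 (assuming positive values)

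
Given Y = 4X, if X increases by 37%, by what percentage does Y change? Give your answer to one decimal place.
37.0%

For Y = 4X:
If X → X(1 + 0.37)
Then Y → Y · (1 + 0.37)^1
     = Y · 1.3700

Percentage change = ((1 + 0.37)^1 − 1) × 100% = 37.0%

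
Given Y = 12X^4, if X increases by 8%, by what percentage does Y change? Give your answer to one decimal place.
36.0%

For Y = 12X^4:
If X → X(1 + 0.08)
Then Y → Y · (1 + 0.08)^4
     ≈ Y · 1.3605

Percentage change = ((1 + 0.08)^4 − 1) × 100% ≈ 36.0%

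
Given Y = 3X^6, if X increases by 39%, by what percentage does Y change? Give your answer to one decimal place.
621.3%

For Y = 3X^6:
If X → X(1 + 0.39)
Then Y → Y · (1 + 0.39)^6
     ≈ Y · 7.2125

Percentage change = ((1 + 0.39)^6 − 1) × 100% ≈ 621.3%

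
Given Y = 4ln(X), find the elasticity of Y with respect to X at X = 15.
Elasticity = 1/ln(15) ≈ 0.3693

Elasticity = (dY/dX) · (X/Y)

dY/dX = 4/X
At X = 15: dY/dX = 4/15, Y = 4·ln(15)

Elasticity = (4/15) · (15 / (4·ln(15))) = 1/ln(15) ≈ 0.3693

Interpretation: for a small percentage change in X, the percentage change in Y is approximately 0.37 times as large.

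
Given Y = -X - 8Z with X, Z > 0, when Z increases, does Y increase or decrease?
Y decreases

Taking the partial derivative:
∂Y/∂Z = -8

∂Y/∂Z = -8 < 0 (assuming positive values)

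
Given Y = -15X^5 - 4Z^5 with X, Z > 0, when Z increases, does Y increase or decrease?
Y decreases

Taking the partial derivative:
∂Y/∂Z = -20Z^4

∂Y/∂Z = -20Z^4 < 0 (assuming positive values)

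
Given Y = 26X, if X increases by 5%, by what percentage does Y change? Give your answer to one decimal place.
5.0%

For Y = 26X:
If X → X(1 + 0.05)
Then Y → Y · (1 + 0.05)^1
     = Y · 1.0500

Percentage change = ((1 + 0.05)^1 − 1) × 100% = 5.0%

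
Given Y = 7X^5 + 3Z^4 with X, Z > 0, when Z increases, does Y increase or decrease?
Y increases

Taking the partial derivative:
∂Y/∂Z = 12Z^3

∂Y/∂Z = 12Z^3 > 0 (assuming positive values)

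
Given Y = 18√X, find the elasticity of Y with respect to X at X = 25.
Elasticity = 1/2

Elasticity = (dY/dX) · (X/Y)

dY/dX = 9/√X
At X = 25: dY/dX = 9/5, Y = 90

Elasticity = (9/5) · (25 / 90) = 1/2

Interpretation: for a small percentage change in X, the percentage change in Y is approximately 0.50 times as large.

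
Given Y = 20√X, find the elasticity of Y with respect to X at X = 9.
Elasticity = 1/2

Elasticity = (dY/dX) · (X/Y)

dY/dX = 10/√X
At X = 9: dY/dX = 10/3, Y = 60

Elasticity = (10/3) · (9 / 60) = 1/2

Interpretation: for a small percentage change in X, the percentage change in Y is approximately 0.50 times as large.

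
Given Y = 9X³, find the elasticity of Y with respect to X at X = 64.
Elasticity = 3

Elasticity = (dY/dX) · (X/Y)

dY/dX = 27·X²
At X = 64: dY/dX = 110592, Y = 2359296

Elasticity = 110592 · (64 / 2359296) = 3

Interpretation: for a small percentage change in X, the percentage change in Y is approximately 3.00 times as large.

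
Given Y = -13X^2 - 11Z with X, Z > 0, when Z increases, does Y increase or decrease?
Y decreases

Taking the partial derivative:
∂Y/∂Z = -11

∂Y/∂Z = -11 < 0 (assuming positive values)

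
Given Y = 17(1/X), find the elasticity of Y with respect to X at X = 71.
Elasticity = -1

Elasticity = (dY/dX) · (X/Y)

dY/dX = -17/X²
At X = 71: dY/dX = -17/5041, Y = 17/71

Elasticity = (-17/5041) · (71 / (17/71)) = -1

Interpretation: for a small percentage change in X, the percentage change in Y is approximately -1.00 times as large.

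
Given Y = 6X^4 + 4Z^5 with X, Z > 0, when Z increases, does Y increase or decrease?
Y increases

Taking the partial derivative:
∂Y/∂Z = 20Z^4

∂Y/∂Z = 20Z^4 > 0 (assuming positive values)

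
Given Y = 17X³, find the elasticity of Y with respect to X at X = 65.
Elasticity = 3

Elasticity = (dY/dX) · (X/Y)

dY/dX = 51·X²
At X = 65: dY/dX = 215475, Y = 4668625

Elasticity = 215475 · (65 / 4668625) = 3

Interpretation: for a small percentage change in X, the percentage change in Y is approximately 3.00 times as large.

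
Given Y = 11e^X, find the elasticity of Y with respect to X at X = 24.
Elasticity = 24

Elasticity = (dY/dX) · (X/Y)

dY/dX = 11·e^X
At X = 24: dY/dX = 11·e^24, Y = 11·e^24

Elasticity = (11·e^24) · (24 / (11·e^24)) = 24

Interpretation: for a small percentage change in X, the percentage change in Y is approximately 24.00 times as large.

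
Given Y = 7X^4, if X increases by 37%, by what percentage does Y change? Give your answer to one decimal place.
252.3%

For Y = 7X^4:
If X → X(1 + 0.37)
Then Y → Y · (1 + 0.37)^4
     ≈ Y · 3.5228

Percentage change = ((1 + 0.37)^4 − 1) × 100% ≈ 252.3%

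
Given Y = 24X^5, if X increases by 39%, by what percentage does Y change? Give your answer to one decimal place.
418.9%

For Y = 24X^5:
If X → X(1 + 0.39)
Then Y → Y · (1 + 0.39)^5
     ≈ Y · 5.1889

Percentage change = ((1 + 0.39)^5 − 1) × 100% ≈ 418.9%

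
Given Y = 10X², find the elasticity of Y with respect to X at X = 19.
Elasticity = 2

Elasticity = (dY/dX) · (X/Y)

dY/dX = 20·X
At X = 19: dY/dX = 380, Y = 3610

Elasticity = 380 · (19 / 3610) = 2

Interpretation: for a small percentage change in X, the percentage change in Y is approximately 2.00 times as large.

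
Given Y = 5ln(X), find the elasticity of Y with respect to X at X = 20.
Elasticity = 1/ln(20) ≈ 0.3338

Elasticity = (dY/dX) · (X/Y)

dY/dX = 5/X
At X = 20: dY/dX = 1/4, Y = 5·ln(20)

Elasticity = (1/4) · (20 / (5·ln(20))) = 1/ln(20) ≈ 0.3338

Interpretation: for a small percentage change in X, the percentage change in Y is approximately 0.33 times as large.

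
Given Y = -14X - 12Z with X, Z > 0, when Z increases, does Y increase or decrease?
Y decreases

Taking the partial derivative:
∂Y/∂Z = -12

∂Y/∂Z = -12 < 0 (assuming positive values)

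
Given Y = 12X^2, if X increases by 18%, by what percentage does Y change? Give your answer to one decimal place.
39.2%

For Y = 12X^2:
If X → X(1 + 0.18)
Then Y → Y · (1 + 0.18)^2
     = Y · 1.3924

Percentage change = ((1 + 0.18)^2 − 1) × 100% ≈ 39.2%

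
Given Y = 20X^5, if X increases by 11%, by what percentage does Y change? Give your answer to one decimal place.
68.5%

For Y = 20X^5:
If X → X(1 + 0.11)
Then Y → Y · (1 + 0.11)^5
     ≈ Y · 1.6851

Percentage change = ((1 + 0.11)^5 − 1) × 100% ≈ 68.5%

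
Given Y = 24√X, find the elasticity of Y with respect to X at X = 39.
Elasticity = 1/2

Elasticity = (dY/dX) · (X/Y)

dY/dX = 12/√X
At X = 39: dY/dX = 4·√39/13, Y = 24·√39

Elasticity = (4·√39/13) · (39 / (24·√39)) = 1/2

Interpretation: for a small percentage change in X, the percentage change in Y is approximately 0.50 times as large.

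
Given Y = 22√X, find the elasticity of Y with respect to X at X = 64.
Elasticity = 1/2

Elasticity = (dY/dX) · (X/Y)

dY/dX = 11/√X
At X = 64: dY/dX = 11/8, Y = 176

Elasticity = (11/8) · (64 / 176) = 1/2

Interpretation: for a small percentage change in X, the percentage change in Y is approximately 0.50 times as large.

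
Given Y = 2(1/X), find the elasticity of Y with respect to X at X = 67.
Elasticity = -1

Elasticity = (dY/dX) · (X/Y)

dY/dX = -2/X²
At X = 67: dY/dX = -2/4489, Y = 2/67

Elasticity = (-2/4489) · (67 / (2/67)) = -1

Interpretation: for a small percentage change in X, the percentage change in Y is approximately -1.00 times as large.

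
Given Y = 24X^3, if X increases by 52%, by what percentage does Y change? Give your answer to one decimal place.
251.2%

For Y = 24X^3:
If X → X(1 + 0.52)
Then Y → Y · (1 + 0.52)^3
     ≈ Y · 3.5118

Percentage change = ((1 + 0.52)^3 − 1) × 100% ≈ 251.2%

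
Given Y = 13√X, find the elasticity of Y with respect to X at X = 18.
Elasticity = 1/2

Elasticity = (dY/dX) · (X/Y)

dY/dX = 13/(2·√X)
At X = 18: dY/dX = 13·√2/12, Y = 39·√2

Elasticity = (13·√2/12) · (18 / (39·√2)) = 1/2

Interpretation: for a small percentage change in X, the percentage change in Y is approximately 0.50 times as large.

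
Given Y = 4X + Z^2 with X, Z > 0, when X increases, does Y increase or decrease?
Y increases

Taking the partial derivative:
∂Y/∂X = 4

∂Y/∂X = 4 > 0 (assuming positive values)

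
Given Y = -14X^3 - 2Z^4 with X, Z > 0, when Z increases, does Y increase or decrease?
Y decreases

Taking the partial derivative:
∂Y/∂Z = -8Z^3

∂Y/∂Z = -8Z^3 < 0 (assuming positive values)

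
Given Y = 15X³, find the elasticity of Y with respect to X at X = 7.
Elasticity = 3

Elasticity = (dY/dX) · (X/Y)

dY/dX = 45·X²
At X = 7: dY/dX = 2205, Y = 5145

Elasticity = 2205 · (7 / 5145) = 3

Interpretation: for a small percentage change in X, the percentage change in Y is approximately 3.00 times as large.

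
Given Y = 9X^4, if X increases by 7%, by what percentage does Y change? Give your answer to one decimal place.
31.1%

For Y = 9X^4:
If X → X(1 + 0.07)
Then Y → Y · (1 + 0.07)^4
     ≈ Y · 1.3108

Percentage change = ((1 + 0.07)^4 − 1) × 100% ≈ 31.1%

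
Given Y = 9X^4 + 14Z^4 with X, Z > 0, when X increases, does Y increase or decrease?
Y increases

Taking the partial derivative:
∂Y/∂X = 36X^3

∂Y/∂X = 36X^3 > 0 (assuming positive values)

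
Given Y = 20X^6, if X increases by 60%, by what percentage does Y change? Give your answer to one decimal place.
1577.7%

For Y = 20X^6:
If X → X(1 + 0.6)
Then Y → Y · (1 + 0.6)^6
     ≈ Y · 16.7772

Percentage change = ((1 + 0.6)^6 − 1) × 100% ≈ 1577.7%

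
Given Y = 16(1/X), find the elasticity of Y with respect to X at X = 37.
Elasticity = -1

Elasticity = (dY/dX) · (X/Y)

dY/dX = -16/X²
At X = 37: dY/dX = -16/1369, Y = 16/37

Elasticity = (-16/1369) · (37 / (16/37)) = -1

Interpretation: for a small percentage change in X, the percentage change in Y is approximately -1.00 times as large.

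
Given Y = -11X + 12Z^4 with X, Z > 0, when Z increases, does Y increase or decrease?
Y increases

Taking the partial derivative:
∂Y/∂Z = 48Z^3

∂Y/∂Z = 48Z^3 > 0 (assuming positive values)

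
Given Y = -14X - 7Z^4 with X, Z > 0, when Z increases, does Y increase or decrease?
Y decreases

Taking the partial derivative:
∂Y/∂Z = -28Z^3

∂Y/∂Z = -28Z^3 < 0 (assuming positive values)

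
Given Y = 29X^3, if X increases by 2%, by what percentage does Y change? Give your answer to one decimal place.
6.1%

For Y = 29X^3:
If X → X(1 + 0.02)
Then Y → Y · (1 + 0.02)^3
     ≈ Y · 1.0612

Percentage change = ((1 + 0.02)^3 − 1) × 100% ≈ 6.1%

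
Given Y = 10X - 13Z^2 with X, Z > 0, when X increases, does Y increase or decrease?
Y increases

Taking the partial derivative:
∂Y/∂X = 10

∂Y/∂X = 10 > 0 (assuming positive values)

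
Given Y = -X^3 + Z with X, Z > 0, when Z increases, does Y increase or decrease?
Y increases

Taking the partial derivative:
∂Y/∂Z = 1

∂Y/∂Z = 1 > 0 (assuming positive values)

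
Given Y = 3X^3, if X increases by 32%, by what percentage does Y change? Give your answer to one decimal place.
130.0%

For Y = 3X^3:
If X → X(1 + 0.32)
Then Y → Y · (1 + 0.32)^3
     ≈ Y · 2.3000

Percentage change = ((1 + 0.32)^3 − 1) × 100% ≈ 130.0%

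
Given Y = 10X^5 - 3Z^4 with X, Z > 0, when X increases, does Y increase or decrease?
Y increases

Taking the partial derivative:
∂Y/∂X = 50X^4

∂Y/∂X = 50X^4 > 0 (assuming positive values)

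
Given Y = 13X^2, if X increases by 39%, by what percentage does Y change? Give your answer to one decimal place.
93.2%

For Y = 13X^2:
If X → X(1 + 0.39)
Then Y → Y · (1 + 0.39)^2
     = Y · 1.9321

Percentage change = ((1 + 0.39)^2 − 1) × 100% ≈ 93.2%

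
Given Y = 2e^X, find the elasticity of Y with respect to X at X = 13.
Elasticity = 13

Elasticity = (dY/dX) · (X/Y)

dY/dX = 2·e^X
At X = 13: dY/dX = 2·e^13, Y = 2·e^13

Elasticity = (2·e^13) · (13 / (2·e^13)) = 13

Interpretation: for a small percentage change in X, the percentage change in Y is approximately 13.00 times as large.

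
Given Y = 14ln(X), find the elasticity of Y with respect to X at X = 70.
Elasticity = 1/ln(70) ≈ 0.2354

Elasticity = (dY/dX) · (X/Y)

dY/dX = 14/X
At X = 70: dY/dX = 1/5, Y = 14·ln(70)

Elasticity = (1/5) · (70 / (14·ln(70))) = 1/ln(70) ≈ 0.2354

Interpretation: for a small percentage change in X, the percentage change in Y is approximately 0.24 times as large.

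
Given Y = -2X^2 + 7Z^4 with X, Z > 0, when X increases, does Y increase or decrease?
Y decreases

Taking the partial derivative:
∂Y/∂X = -4X

∂Y/∂X = -4X < 0 (assuming positive values)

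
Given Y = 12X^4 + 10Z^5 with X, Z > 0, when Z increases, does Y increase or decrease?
Y increases

Taking the partial derivative:
∂Y/∂Z = 50Z^4

∂Y/∂Z = 50Z^4 > 0 (assuming positive values)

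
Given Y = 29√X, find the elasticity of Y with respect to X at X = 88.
Elasticity = 1/2

Elasticity = (dY/dX) · (X/Y)

dY/dX = 29/(2·√X)
At X = 88: dY/dX = 29·√22/88, Y = 58·√22

Elasticity = (29·√22/88) · (88 / (58·√22)) = 1/2

Interpretation: for a small percentage change in X, the percentage change in Y is approximately 0.50 times as large.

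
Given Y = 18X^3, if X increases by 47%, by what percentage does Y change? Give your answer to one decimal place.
217.7%

For Y = 18X^3:
If X → X(1 + 0.47)
Then Y → Y · (1 + 0.47)^3
     ≈ Y · 3.1765

Percentage change = ((1 + 0.47)^3 − 1) × 100% ≈ 217.7%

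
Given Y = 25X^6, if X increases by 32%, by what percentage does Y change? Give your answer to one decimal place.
429.0%

For Y = 25X^6:
If X → X(1 + 0.32)
Then Y → Y · (1 + 0.32)^6
     ≈ Y · 5.2899

Percentage change = ((1 + 0.32)^6 − 1) × 100% ≈ 429.0%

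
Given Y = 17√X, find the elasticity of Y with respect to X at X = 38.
Elasticity = 1/2

Elasticity = (dY/dX) · (X/Y)

dY/dX = 17/(2·√X)
At X = 38: dY/dX = 17·√38/76, Y = 17·√38

Elasticity = (17·√38/76) · (38 / (17·√38)) = 1/2

Interpretation: for a small percentage change in X, the percentage change in Y is approximately 0.50 times as large.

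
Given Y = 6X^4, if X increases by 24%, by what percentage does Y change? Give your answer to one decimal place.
136.4%

For Y = 6X^4:
If X → X(1 + 0.24)
Then Y → Y · (1 + 0.24)^4
     ≈ Y · 2.3642

Percentage change = ((1 + 0.24)^4 − 1) × 100% ≈ 136.4%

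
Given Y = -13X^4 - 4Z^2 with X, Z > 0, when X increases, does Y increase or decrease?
Y decreases

Taking the partial derivative:
∂Y/∂X = -52X^3

∂Y/∂X = -52X^3 < 0 (assuming positive values)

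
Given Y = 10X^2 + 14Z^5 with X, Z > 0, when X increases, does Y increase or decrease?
Y increases

Taking the partial derivative:
∂Y/∂X = 20X

∂Y/∂X = 20X > 0 (assuming positive values)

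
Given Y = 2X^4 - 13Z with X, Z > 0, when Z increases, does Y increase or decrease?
Y decreases

Taking the partial derivative:
∂Y/∂Z = -13

∂Y/∂Z = -13 < 0 (assuming positive values)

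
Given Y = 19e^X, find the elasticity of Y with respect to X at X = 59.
Elasticity = 59

Elasticity = (dY/dX) · (X/Y)

dY/dX = 19·e^X
At X = 59: dY/dX = 19·e^59, Y = 19·e^59

Elasticity = (19·e^59) · (59 / (19·e^59)) = 59

Interpretation: for a small percentage change in X, the percentage change in Y is approximately 59.00 times as large.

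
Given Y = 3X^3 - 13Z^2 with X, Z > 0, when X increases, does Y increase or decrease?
Y increases

Taking the partial derivative:
∂Y/∂X = 9X^2

∂Y/∂X = 9X^2 > 0 (assuming positive values)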